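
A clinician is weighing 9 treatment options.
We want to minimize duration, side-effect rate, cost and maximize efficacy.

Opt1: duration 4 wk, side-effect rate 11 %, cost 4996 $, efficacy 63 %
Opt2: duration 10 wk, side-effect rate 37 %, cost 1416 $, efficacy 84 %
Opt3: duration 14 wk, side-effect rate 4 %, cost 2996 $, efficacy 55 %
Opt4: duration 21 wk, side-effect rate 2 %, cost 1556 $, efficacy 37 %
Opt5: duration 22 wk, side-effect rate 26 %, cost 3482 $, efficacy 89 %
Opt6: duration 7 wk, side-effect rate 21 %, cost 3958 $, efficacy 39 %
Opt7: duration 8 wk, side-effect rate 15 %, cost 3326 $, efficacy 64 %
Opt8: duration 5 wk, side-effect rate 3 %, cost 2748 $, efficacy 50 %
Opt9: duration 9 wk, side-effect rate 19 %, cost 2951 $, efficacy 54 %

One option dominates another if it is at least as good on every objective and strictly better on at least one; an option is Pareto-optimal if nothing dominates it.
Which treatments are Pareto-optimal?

Opt1: not dominated (best duration).
Opt2: not dominated (best cost).
Opt3: not dominated.
Opt4: not dominated (best side-effect rate).
Opt5: not dominated (best efficacy).
Opt6: dominated by Opt8 (duration 5≤7, side-effect rate 3≤21, cost 2748≤3958, efficacy 50≥39).
Opt7: not dominated.
Opt8: not dominated.
Opt9: not dominated.

Opt1, Opt2, Opt3, Opt4, Opt5, Opt7, Opt8, Opt9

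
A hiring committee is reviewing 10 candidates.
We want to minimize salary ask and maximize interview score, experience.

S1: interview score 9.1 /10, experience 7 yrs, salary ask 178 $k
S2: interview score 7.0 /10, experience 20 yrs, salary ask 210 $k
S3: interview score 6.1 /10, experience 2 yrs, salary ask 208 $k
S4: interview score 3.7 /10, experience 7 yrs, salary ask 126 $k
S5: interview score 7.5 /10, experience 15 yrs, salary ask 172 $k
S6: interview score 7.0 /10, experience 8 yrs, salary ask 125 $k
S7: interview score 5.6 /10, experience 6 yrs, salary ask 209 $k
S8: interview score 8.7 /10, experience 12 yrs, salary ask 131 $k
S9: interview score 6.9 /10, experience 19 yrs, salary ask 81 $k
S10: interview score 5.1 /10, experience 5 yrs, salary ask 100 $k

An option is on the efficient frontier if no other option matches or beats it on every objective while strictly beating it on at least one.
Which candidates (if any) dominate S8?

none

S1: worse on experience (7 vs 12).
S2: worse on interview score (7.0 vs 8.7).
S3: worse on interview score (6.1 vs 8.7).
S4: worse on interview score (3.7 vs 8.7).
S5: worse on interview score (7.5 vs 8.7).
S6: worse on interview score (7.0 vs 8.7).
S7: worse on interview score (5.6 vs 8.7).
S9: worse on interview score (6.9 vs 8.7).
S10: worse on interview score (5.1 vs 8.7).
No option dominates S8.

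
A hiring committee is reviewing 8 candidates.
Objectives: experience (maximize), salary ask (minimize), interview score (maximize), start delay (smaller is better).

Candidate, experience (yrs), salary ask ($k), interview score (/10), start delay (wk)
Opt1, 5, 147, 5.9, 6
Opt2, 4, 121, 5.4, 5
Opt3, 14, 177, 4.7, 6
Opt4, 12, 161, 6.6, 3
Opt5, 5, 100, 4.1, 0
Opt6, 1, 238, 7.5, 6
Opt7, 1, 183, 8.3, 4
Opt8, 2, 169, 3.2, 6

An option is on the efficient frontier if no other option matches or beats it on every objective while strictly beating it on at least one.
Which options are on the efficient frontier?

Opt1: not dominated.
Opt2: not dominated.
Opt3: not dominated (best experience).
Opt4: not dominated.
Opt5: not dominated (best salary ask).
Opt6: dominated by Opt7 (experience 1≥1, salary ask 183≤238, interview score 8.3≥7.5, start delay 4≤6).
Opt7: not dominated (best interview score).
Opt8: dominated by Opt1 (experience 5≥2, salary ask 147≤169, interview score 5.9≥3.2, start delay 6≤6).

Opt1, Opt2, Opt3, Opt4, Opt5, Opt7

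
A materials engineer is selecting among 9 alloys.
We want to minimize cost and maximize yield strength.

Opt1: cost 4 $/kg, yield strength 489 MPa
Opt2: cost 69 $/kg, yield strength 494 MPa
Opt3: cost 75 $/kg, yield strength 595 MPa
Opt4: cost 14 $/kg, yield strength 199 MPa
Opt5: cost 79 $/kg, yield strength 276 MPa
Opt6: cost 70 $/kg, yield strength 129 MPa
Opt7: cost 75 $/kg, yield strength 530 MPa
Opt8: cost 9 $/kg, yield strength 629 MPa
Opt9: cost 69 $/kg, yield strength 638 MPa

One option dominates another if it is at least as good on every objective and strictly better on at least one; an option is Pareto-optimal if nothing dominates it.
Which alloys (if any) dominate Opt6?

Opt1: cost 4≤70, yield strength 489≥129 — dominates Opt6.
Opt2: cost 69≤70, yield strength 494≥129 — dominates Opt6.
Opt4: cost 14≤70, yield strength 199≥129 — dominates Opt6.
Opt8: cost 9≤70, yield strength 629≥129 — dominates Opt6.
Opt9: cost 69≤70, yield strength 638≥129 — dominates Opt6.
Others (Opt3, Opt5, Opt7) are each worse than Opt6 on at least one objective.

Opt1, Opt2, Opt4, Opt8, Opt9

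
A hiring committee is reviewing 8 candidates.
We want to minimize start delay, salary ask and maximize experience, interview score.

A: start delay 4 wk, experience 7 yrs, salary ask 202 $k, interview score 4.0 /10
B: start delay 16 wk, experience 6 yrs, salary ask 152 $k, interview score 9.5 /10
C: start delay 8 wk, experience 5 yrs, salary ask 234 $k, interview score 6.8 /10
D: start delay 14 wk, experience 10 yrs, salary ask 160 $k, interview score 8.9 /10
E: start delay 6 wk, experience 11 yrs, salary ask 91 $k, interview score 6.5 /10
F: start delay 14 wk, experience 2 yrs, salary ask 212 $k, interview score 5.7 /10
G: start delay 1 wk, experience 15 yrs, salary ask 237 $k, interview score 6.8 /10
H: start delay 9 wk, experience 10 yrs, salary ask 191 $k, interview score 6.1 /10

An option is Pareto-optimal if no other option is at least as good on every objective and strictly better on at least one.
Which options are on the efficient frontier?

A, B, C, D, E, G

A: not dominated.
B: not dominated (best interview score).
C: not dominated.
D: not dominated.
E: not dominated (best salary ask).
F: dominated by D (start delay 14≤14, experience 10≥2, salary ask 160≤212, interview score 8.9≥5.7).
G: not dominated (best start delay).
H: dominated by E (start delay 6≤9, experience 11≥10, salary ask 91≤191, interview score 6.5≥6.1).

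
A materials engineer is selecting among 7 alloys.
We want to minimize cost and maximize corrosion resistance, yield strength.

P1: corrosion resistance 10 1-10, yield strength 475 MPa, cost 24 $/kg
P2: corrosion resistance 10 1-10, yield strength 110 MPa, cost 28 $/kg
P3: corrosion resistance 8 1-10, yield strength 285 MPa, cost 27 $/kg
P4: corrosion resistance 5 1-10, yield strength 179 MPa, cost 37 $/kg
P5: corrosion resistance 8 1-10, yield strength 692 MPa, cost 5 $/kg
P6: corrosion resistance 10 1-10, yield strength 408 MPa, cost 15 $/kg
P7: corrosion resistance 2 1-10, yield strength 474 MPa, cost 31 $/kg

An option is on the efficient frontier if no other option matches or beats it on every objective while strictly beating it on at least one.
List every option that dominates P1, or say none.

none

P2: worse on yield strength (110 vs 475).
P3: worse on corrosion resistance (8 vs 10).
P4: worse on corrosion resistance (5 vs 10).
P5: worse on corrosion resistance (8 vs 10).
P6: worse on yield strength (408 vs 475).
P7: worse on corrosion resistance (2 vs 10).
No option dominates P1.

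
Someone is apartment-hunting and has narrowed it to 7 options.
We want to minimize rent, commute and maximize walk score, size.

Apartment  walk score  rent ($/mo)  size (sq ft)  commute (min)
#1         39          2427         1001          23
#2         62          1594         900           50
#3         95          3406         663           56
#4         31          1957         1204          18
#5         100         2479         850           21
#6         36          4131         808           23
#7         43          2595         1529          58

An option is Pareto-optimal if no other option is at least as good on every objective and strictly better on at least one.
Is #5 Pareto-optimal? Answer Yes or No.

Yes

#1: worse on walk score (39 vs 100).
#2: worse on walk score (62 vs 100).
#3: worse on walk score (95 vs 100).
#4: worse on walk score (31 vs 100).
#6: worse on walk score (36 vs 100).
#7: worse on walk score (43 vs 100).
No option is at least as good as #5 on every objective and strictly better on one.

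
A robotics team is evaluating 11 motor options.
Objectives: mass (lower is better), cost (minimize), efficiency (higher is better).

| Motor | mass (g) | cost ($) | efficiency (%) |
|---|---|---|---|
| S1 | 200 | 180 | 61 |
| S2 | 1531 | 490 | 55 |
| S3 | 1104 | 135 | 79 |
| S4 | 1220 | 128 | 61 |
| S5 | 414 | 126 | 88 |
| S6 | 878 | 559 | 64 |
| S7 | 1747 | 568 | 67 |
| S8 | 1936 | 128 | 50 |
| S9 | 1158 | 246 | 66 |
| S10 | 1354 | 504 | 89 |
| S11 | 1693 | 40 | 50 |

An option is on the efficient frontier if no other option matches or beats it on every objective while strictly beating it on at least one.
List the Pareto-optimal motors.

S1: not dominated (best mass).
S2: dominated by S1 (mass 200≤1531, cost 180≤490, efficiency 61≥55).
S3: dominated by S5 (mass 414≤1104, cost 126≤135, efficiency 88≥79).
S4: dominated by S5 (mass 414≤1220, cost 126≤128, efficiency 88≥61).
S5: not dominated.
S6: dominated by S5 (mass 414≤878, cost 126≤559, efficiency 88≥64).
S7: dominated by S3 (mass 1104≤1747, cost 135≤568, efficiency 79≥67).
S8: dominated by S4 (mass 1220≤1936, cost 128≤128, efficiency 61≥50).
S9: dominated by S3 (mass 1104≤1158, cost 135≤246, efficiency 79≥66).
S10: not dominated (best efficiency).
S11: not dominated (best cost).

S1, S5, S10, S11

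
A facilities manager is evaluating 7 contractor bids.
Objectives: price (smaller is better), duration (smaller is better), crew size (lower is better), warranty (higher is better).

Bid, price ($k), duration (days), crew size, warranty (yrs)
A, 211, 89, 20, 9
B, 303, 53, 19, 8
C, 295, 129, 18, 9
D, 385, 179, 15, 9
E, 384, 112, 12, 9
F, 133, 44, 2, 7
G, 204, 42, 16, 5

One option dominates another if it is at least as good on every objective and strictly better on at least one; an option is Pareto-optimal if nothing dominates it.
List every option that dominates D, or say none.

E: price 384≤385, duration 112≤179, crew size 12≤15, warranty 9≥9 — dominates D.
Others (A, B, C, F, G) are each worse than D on at least one objective.

E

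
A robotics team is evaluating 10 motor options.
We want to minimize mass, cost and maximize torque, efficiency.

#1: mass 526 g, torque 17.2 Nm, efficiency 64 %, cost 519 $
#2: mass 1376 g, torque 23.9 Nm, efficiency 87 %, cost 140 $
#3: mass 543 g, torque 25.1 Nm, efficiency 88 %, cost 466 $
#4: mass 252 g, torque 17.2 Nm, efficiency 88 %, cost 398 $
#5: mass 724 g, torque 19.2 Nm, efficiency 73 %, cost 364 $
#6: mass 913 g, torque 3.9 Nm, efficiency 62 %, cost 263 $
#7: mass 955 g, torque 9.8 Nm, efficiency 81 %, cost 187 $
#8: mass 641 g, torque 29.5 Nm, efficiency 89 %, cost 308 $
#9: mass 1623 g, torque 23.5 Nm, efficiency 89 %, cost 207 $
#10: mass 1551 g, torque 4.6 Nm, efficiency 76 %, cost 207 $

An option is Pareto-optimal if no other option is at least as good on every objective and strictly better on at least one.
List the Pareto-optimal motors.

#1: dominated by #4 (mass 252≤526, torque 17.2≥17.2, efficiency 88≥64, cost 398≤519).
#2: not dominated (best cost).
#3: not dominated.
#4: not dominated (best mass).
#5: dominated by #8 (mass 641≤724, torque 29.5≥19.2, efficiency 89≥73, cost 308≤364).
#6: not dominated.
#7: not dominated.
#8: not dominated (best torque).
#9: not dominated.
#10: dominated by #2 (mass 1376≤1551, torque 23.9≥4.6, efficiency 87≥76, cost 140≤207).

#2, #3, #4, #6, #7, #8, #9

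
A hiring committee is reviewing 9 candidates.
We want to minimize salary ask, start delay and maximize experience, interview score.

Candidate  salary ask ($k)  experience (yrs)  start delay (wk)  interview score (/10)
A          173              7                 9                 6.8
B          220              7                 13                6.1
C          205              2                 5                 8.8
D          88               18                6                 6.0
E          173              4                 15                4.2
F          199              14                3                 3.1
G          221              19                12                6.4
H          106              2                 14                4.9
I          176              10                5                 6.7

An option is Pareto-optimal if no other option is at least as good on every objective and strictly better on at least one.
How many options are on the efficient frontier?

A: not dominated.
B: dominated by A (salary ask 173≤220, experience 7≥7, start delay 9≤13, interview score 6.8≥6.1).
C: not dominated (best interview score).
D: not dominated (best salary ask).
E: dominated by A (salary ask 173≤173, experience 7≥4, start delay 9≤15, interview score 6.8≥4.2).
F: not dominated (best start delay).
G: not dominated (best experience).
H: dominated by D (salary ask 88≤106, experience 18≥2, start delay 6≤14, interview score 6.0≥4.9).
I: not dominated.
Pareto-optimal: A, C, D, F, G, I → 6.

6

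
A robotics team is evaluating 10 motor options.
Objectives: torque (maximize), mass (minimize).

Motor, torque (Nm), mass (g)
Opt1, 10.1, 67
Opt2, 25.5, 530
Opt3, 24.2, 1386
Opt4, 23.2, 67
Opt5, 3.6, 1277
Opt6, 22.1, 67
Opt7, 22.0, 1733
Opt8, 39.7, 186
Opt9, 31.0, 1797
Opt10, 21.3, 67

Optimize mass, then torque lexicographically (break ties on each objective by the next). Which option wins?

Opt4

First minimize mass: best is 67, kept {Opt1, Opt4, Opt6, Opt10}.
Then maximize torque: best is 23.2, kept {Opt4}.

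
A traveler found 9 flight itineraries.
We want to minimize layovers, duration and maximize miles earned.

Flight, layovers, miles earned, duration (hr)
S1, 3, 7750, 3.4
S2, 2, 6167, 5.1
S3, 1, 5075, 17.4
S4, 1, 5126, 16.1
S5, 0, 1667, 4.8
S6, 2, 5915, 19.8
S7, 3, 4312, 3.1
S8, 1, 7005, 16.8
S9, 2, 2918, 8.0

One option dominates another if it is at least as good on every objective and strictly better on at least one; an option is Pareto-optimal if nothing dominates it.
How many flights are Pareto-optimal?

S1: not dominated (best miles earned).
S2: not dominated.
S3: dominated by S4 (layovers 1≤1, miles earned 5126≥5075, duration 16.1≤17.4).
S4: not dominated.
S5: not dominated (best layovers).
S6: dominated by S2 (layovers 2≤2, miles earned 6167≥5915, duration 5.1≤19.8).
S7: not dominated (best duration).
S8: not dominated.
S9: dominated by S2 (layovers 2≤2, miles earned 6167≥2918, duration 5.1≤8.0).
Pareto-optimal: S1, S2, S4, S5, S7, S8 → 6.

6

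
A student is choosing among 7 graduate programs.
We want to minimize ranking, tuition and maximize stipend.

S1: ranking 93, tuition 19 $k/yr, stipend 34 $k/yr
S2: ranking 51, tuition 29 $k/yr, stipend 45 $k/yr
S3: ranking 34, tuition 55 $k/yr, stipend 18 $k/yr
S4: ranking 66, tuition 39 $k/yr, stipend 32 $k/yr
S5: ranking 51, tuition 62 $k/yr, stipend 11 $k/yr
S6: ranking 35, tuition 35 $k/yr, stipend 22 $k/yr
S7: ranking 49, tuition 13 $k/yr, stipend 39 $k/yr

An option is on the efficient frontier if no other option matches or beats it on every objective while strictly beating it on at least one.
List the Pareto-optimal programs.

S2, S3, S6, S7

S1: dominated by S7 (ranking 49≤93, tuition 13≤19, stipend 39≥34).
S2: not dominated (best stipend).
S3: not dominated (best ranking).
S4: dominated by S2 (ranking 51≤66, tuition 29≤39, stipend 45≥32).
S5: dominated by S2 (ranking 51≤51, tuition 29≤62, stipend 45≥11).
S6: not dominated.
S7: not dominated (best tuition).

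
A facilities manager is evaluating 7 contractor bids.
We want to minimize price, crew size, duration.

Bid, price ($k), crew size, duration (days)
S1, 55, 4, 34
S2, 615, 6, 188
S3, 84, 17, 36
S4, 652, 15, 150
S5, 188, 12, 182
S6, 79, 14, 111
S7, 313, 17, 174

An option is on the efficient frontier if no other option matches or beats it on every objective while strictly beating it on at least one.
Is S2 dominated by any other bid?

S1 vs S2: price 55≤615, crew size 4≤6, duration 34≤188 — S1 is at least as good on every objective and strictly better on at least one, so S1 dominates S2.

Yes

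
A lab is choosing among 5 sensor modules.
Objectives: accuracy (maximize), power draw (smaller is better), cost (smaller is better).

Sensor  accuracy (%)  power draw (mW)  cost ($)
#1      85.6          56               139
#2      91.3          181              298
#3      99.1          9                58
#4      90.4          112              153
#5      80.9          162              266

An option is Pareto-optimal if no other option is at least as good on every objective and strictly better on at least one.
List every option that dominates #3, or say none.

#1: worse on accuracy (85.6 vs 99.1).
#2: worse on accuracy (91.3 vs 99.1).
#4: worse on accuracy (90.4 vs 99.1).
#5: worse on accuracy (80.9 vs 99.1).
No option dominates #3.

none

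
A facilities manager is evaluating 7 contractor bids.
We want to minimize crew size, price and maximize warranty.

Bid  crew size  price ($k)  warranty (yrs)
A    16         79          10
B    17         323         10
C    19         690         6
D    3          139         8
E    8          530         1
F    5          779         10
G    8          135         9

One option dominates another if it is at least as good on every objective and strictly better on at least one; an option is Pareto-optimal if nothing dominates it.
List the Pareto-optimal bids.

A, D, F, G

A: not dominated (best price).
B: dominated by A (crew size 16≤17, price 79≤323, warranty 10≥10).
C: dominated by A (crew size 16≤19, price 79≤690, warranty 10≥6).
D: not dominated (best crew size).
E: dominated by D (crew size 3≤8, price 139≤530, warranty 8≥1).
F: not dominated.
G: not dominated.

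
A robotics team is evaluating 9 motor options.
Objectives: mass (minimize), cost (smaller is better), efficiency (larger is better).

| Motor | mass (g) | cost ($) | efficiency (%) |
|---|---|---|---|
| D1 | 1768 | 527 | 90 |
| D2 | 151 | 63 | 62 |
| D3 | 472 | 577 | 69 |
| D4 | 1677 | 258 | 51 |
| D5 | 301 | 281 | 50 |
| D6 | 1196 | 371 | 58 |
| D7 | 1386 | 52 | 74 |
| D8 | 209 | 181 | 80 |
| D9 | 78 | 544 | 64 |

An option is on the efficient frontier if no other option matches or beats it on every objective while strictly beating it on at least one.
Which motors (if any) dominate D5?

D2, D8

D2: mass 151≤301, cost 63≤281, efficiency 62≥50 — dominates D5.
D8: mass 209≤301, cost 181≤281, efficiency 80≥50 — dominates D5.
Others (D1, D3, D4, D6, D7, D9) are each worse than D5 on at least one objective.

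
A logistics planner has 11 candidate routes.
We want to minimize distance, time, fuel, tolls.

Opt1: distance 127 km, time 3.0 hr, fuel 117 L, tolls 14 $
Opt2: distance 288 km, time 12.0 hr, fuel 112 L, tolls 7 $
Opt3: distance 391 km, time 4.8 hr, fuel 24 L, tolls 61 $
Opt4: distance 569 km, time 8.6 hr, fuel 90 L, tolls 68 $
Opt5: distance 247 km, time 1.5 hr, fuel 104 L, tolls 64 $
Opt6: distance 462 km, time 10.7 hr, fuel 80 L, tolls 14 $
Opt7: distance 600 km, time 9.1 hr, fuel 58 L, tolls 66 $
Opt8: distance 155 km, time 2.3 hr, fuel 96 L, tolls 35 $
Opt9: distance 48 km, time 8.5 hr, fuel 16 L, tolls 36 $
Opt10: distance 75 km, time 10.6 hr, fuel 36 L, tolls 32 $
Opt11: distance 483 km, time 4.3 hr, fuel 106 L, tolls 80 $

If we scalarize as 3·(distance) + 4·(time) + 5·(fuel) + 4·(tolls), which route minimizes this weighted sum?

Opt9

Opt1: 3·127 + 4·3.0 + 5·117 + 4·14 = 1034.0
Opt2: 3·288 + 4·12.0 + 5·112 + 4·7 = 1500.0
Opt3: 3·391 + 4·4.8 + 5·24 + 4·61 = 1556.2
Opt4: 3·569 + 4·8.6 + 5·90 + 4·68 = 2463.4
Opt5: 3·247 + 4·1.5 + 5·104 + 4·64 = 1523.0
Opt6: 3·462 + 4·10.7 + 5·80 + 4·14 = 1884.8
Opt7: 3·600 + 4·9.1 + 5·58 + 4·66 = 2390.4
Opt8: 3·155 + 4·2.3 + 5·96 + 4·35 = 1094.2
Opt9: 3·48 + 4·8.5 + 5·16 + 4·36 = 402.0
Opt10: 3·75 + 4·10.6 + 5·36 + 4·32 = 575.4
Opt11: 3·483 + 4·4.3 + 5·106 + 4·80 = 2316.2
Lowest: Opt9 at 402.0.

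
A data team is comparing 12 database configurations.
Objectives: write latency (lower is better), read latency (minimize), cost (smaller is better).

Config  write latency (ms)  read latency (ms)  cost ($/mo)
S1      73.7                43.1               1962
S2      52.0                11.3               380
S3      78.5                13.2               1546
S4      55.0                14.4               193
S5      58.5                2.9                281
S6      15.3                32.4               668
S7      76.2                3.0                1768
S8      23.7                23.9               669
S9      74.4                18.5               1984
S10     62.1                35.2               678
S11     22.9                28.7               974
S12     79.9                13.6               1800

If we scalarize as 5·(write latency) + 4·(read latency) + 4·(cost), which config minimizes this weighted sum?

S1: 5·73.7 + 4·43.1 + 4·1962 = 8388.9
S2: 5·52.0 + 4·11.3 + 4·380 = 1825.2
S3: 5·78.5 + 4·13.2 + 4·1546 = 6629.3
S4: 5·55.0 + 4·14.4 + 4·193 = 1104.6
S5: 5·58.5 + 4·2.9 + 4·281 = 1428.1
S6: 5·15.3 + 4·32.4 + 4·668 = 2878.1
S7: 5·76.2 + 4·3.0 + 4·1768 = 7465.0
S8: 5·23.7 + 4·23.9 + 4·669 = 2890.1
S9: 5·74.4 + 4·18.5 + 4·1984 = 8382.0
S10: 5·62.1 + 4·35.2 + 4·678 = 3163.3
S11: 5·22.9 + 4·28.7 + 4·974 = 4125.3
S12: 5·79.9 + 4·13.6 + 4·1800 = 7653.9
Lowest: S4 at 1104.6.

S4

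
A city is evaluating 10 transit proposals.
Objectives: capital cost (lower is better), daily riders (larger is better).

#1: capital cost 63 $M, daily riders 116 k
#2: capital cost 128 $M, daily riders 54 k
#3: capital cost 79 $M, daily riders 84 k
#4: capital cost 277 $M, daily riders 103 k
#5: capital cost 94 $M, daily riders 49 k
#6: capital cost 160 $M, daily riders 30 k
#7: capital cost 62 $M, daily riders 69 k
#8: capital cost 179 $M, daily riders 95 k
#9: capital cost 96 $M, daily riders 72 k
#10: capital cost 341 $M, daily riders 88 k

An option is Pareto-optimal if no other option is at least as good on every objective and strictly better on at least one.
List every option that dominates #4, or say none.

#1

#1: capital cost 63≤277, daily riders 116≥103 — dominates #4.
Others (#2, #3, #5, #6, #7, #8, #9, #10) are each worse than #4 on at least one objective.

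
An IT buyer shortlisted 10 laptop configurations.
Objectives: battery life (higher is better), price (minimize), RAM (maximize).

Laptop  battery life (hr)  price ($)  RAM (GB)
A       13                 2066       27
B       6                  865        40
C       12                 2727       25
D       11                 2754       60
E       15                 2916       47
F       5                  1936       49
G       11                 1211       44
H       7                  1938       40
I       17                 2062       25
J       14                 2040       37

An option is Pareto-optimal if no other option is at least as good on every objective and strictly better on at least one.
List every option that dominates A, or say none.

J: battery life 14≥13, price 2040≤2066, RAM 37≥27 — dominates A.
Others (B, C, D, E, F, G, H, I) are each worse than A on at least one objective.

J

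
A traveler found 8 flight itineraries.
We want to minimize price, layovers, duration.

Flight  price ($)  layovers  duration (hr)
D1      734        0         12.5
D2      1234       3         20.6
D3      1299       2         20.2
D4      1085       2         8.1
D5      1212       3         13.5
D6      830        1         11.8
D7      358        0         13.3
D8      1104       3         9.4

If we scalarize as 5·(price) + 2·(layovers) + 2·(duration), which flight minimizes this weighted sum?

D7

D1: 5·734 + 2·0 + 2·12.5 = 3695.0
D2: 5·1234 + 2·3 + 2·20.6 = 6217.2
D3: 5·1299 + 2·2 + 2·20.2 = 6539.4
D4: 5·1085 + 2·2 + 2·8.1 = 5445.2
D5: 5·1212 + 2·3 + 2·13.5 = 6093.0
D6: 5·830 + 2·1 + 2·11.8 = 4175.6
D7: 5·358 + 2·0 + 2·13.3 = 1816.6
D8: 5·1104 + 2·3 + 2·9.4 = 5544.8
Lowest: D7 at 1816.6.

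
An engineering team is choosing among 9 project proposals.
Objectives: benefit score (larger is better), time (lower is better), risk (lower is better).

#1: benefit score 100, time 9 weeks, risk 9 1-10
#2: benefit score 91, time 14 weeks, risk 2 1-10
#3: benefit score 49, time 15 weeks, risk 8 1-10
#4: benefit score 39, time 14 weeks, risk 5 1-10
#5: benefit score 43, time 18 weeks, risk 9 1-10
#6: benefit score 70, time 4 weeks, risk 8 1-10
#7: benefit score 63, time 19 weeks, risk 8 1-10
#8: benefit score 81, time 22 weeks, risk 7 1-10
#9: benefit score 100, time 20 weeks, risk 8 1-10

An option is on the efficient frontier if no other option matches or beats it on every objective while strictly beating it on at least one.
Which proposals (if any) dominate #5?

#1: benefit score 100≥43, time 9≤18, risk 9≤9 — dominates #5.
#2: benefit score 91≥43, time 14≤18, risk 2≤9 — dominates #5.
#3: benefit score 49≥43, time 15≤18, risk 8≤9 — dominates #5.
#6: benefit score 70≥43, time 4≤18, risk 8≤9 — dominates #5.
Others (#4, #7, #8, #9) are each worse than #5 on at least one objective.

#1, #2, #3, #6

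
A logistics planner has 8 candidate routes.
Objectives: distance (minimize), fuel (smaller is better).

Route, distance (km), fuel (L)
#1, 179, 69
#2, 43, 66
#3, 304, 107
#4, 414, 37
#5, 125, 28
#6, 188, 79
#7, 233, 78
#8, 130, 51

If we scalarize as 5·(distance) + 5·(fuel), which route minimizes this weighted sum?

#2

#1: 5·179 + 5·69 = 1240
#2: 5·43 + 5·66 = 545
#3: 5·304 + 5·107 = 2055
#4: 5·414 + 5·37 = 2255
#5: 5·125 + 5·28 = 765
#6: 5·188 + 5·79 = 1335
#7: 5·233 + 5·78 = 1555
#8: 5·130 + 5·51 = 905
Lowest: #2 at 545.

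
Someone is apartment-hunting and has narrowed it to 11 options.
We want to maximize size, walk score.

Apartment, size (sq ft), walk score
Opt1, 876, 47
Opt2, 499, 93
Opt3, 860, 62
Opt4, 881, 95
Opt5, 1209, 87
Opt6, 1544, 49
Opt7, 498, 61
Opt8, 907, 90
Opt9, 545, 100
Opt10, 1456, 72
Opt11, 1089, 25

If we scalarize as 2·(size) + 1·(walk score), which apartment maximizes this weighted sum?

Opt6

Opt1: 2·876 + 1·47 = 1799
Opt2: 2·499 + 1·93 = 1091
Opt3: 2·860 + 1·62 = 1782
Opt4: 2·881 + 1·95 = 1857
Opt5: 2·1209 + 1·87 = 2505
Opt6: 2·1544 + 1·49 = 3137
Opt7: 2·498 + 1·61 = 1057
Opt8: 2·907 + 1·90 = 1904
Opt9: 2·545 + 1·100 = 1190
Opt10: 2·1456 + 1·72 = 2984
Opt11: 2·1089 + 1·25 = 2203
Highest: Opt6 at 3137.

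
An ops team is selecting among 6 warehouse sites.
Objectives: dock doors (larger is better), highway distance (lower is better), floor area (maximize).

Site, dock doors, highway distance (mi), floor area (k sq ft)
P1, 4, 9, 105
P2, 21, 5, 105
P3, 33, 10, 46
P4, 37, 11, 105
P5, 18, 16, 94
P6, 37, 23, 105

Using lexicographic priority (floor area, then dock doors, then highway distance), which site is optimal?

First maximize floor area: best is 105, kept {P1, P2, P4, P6}.
Then maximize dock doors: best is 37, kept {P4, P6}.
Then minimize highway distance: best is 11, kept {P4}.

P4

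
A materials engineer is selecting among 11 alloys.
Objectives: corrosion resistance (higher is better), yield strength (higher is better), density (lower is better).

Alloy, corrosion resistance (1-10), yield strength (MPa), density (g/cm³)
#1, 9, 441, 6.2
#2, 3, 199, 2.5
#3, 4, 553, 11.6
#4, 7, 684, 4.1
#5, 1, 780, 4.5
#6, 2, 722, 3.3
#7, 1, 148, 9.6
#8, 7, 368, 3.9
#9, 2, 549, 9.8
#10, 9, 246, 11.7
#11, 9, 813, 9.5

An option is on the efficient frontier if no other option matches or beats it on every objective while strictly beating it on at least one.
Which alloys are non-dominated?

#1, #2, #4, #5, #6, #8, #11

#1: not dominated.
#2: not dominated (best density).
#3: dominated by #4 (corrosion resistance 7≥4, yield strength 684≥553, density 4.1≤11.6).
#4: not dominated.
#5: not dominated.
#6: not dominated.
#7: dominated by #1 (corrosion resistance 9≥1, yield strength 441≥148, density 6.2≤9.6).
#8: not dominated.
#9: dominated by #4 (corrosion resistance 7≥2, yield strength 684≥549, density 4.1≤9.8).
#10: dominated by #1 (corrosion resistance 9≥9, yield strength 441≥246, density 6.2≤11.7).
#11: not dominated (best yield strength).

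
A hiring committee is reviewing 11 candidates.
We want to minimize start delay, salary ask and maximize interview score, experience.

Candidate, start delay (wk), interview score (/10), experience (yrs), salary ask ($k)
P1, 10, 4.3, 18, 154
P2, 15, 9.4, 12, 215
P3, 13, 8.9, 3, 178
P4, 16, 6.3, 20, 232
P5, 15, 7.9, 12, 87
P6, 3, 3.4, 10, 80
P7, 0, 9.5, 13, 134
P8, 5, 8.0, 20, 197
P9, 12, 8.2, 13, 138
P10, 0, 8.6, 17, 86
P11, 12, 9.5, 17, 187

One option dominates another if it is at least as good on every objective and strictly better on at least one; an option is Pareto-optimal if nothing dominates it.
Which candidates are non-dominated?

P1: not dominated.
P2: dominated by P7 (start delay 0≤15, interview score 9.5≥9.4, experience 13≥12, salary ask 134≤215).
P3: dominated by P7 (start delay 0≤13, interview score 9.5≥8.9, experience 13≥3, salary ask 134≤178).
P4: dominated by P8 (start delay 5≤16, interview score 8.0≥6.3, experience 20≥20, salary ask 197≤232).
P5: dominated by P10 (start delay 0≤15, interview score 8.6≥7.9, experience 17≥12, salary ask 86≤87).
P6: not dominated (best salary ask).
P7: not dominated.
P8: not dominated.
P9: dominated by P7 (start delay 0≤12, interview score 9.5≥8.2, experience 13≥13, salary ask 134≤138).
P10: not dominated.
P11: not dominated.

P1, P6, P7, P8, P10, P11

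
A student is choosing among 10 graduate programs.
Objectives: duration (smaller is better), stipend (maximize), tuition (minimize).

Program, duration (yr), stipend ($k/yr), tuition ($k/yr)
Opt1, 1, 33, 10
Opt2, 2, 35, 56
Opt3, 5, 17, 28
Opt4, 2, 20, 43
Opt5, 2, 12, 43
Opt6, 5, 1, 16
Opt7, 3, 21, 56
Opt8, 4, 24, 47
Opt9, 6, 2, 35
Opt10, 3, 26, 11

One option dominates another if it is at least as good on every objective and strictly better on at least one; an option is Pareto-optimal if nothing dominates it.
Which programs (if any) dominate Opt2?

none

Opt1: worse on stipend (33 vs 35).
Opt3: worse on duration (5 vs 2).
Opt4: worse on stipend (20 vs 35).
Opt5: worse on stipend (12 vs 35).
Opt6: worse on duration (5 vs 2).
Opt7: worse on duration (3 vs 2).
Opt8: worse on duration (4 vs 2).
Opt9: worse on duration (6 vs 2).
Opt10: worse on duration (3 vs 2).
No option dominates Opt2.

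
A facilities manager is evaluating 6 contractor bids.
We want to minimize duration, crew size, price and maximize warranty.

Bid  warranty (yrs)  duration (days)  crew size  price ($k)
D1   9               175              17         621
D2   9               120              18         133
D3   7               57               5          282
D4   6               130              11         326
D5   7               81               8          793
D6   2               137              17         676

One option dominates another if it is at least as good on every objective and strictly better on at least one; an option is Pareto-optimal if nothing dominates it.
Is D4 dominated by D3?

Yes

D3 vs D4: warranty 7≥6, duration 57≤130, crew size 5≤11, price 282≤326 — D3 is at least as good on every objective with at least one strict improvement.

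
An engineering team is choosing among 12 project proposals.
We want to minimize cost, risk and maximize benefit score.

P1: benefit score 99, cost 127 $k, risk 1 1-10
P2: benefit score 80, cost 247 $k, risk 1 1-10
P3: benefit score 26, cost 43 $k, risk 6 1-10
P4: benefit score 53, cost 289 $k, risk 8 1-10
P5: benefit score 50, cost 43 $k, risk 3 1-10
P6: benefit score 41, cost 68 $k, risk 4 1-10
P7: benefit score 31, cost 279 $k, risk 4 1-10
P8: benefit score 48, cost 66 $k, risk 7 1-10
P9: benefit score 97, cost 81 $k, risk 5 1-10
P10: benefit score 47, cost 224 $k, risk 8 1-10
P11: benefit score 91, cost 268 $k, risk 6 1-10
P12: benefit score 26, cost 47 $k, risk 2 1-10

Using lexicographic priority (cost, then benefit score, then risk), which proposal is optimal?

P5

First minimize cost: best is 43, kept {P3, P5}.
Then maximize benefit score: best is 50, kept {P5}.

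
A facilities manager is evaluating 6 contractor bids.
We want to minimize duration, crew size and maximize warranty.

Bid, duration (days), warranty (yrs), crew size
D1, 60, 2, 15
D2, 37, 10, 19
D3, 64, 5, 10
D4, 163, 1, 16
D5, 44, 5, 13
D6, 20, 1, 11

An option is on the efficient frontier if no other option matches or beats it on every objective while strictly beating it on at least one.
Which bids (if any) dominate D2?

D1: worse on duration (60 vs 37).
D3: worse on duration (64 vs 37).
D4: worse on duration (163 vs 37).
D5: worse on duration (44 vs 37).
D6: worse on warranty (1 vs 10).
No option dominates D2.

none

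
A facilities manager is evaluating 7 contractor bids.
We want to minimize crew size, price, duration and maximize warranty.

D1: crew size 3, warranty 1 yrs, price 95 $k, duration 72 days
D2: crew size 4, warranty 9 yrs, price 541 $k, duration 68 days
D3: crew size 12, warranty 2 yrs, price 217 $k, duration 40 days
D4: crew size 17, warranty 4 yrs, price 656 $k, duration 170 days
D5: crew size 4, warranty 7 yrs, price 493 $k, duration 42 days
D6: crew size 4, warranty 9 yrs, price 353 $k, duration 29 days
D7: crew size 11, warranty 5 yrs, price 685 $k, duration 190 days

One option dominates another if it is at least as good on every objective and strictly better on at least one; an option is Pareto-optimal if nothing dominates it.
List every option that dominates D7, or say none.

D2: crew size 4≤11, warranty 9≥5, price 541≤685, duration 68≤190 — dominates D7.
D5: crew size 4≤11, warranty 7≥5, price 493≤685, duration 42≤190 — dominates D7.
D6: crew size 4≤11, warranty 9≥5, price 353≤685, duration 29≤190 — dominates D7.
Others (D1, D3, D4) are each worse than D7 on at least one objective.

D2, D5, D6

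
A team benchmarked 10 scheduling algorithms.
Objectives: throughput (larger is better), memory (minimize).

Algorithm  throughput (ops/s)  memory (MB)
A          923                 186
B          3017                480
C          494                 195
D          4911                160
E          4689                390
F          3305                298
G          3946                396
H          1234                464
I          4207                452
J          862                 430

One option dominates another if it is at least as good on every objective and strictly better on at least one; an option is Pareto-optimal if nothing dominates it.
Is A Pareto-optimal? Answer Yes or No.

D vs A: throughput 4911≥923, memory 160≤186 — D is at least as good on every objective and strictly better on at least one, so D dominates A.

No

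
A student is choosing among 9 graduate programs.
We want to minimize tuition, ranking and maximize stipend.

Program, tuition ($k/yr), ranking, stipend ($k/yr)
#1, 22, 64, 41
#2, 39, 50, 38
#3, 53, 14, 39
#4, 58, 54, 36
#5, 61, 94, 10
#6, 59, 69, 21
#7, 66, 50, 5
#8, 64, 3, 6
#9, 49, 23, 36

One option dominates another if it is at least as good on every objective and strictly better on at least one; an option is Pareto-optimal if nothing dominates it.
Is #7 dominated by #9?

Yes

#9 vs #7: tuition 49≤66, ranking 23≤50, stipend 36≥5 — #9 is at least as good on every objective with at least one strict improvement.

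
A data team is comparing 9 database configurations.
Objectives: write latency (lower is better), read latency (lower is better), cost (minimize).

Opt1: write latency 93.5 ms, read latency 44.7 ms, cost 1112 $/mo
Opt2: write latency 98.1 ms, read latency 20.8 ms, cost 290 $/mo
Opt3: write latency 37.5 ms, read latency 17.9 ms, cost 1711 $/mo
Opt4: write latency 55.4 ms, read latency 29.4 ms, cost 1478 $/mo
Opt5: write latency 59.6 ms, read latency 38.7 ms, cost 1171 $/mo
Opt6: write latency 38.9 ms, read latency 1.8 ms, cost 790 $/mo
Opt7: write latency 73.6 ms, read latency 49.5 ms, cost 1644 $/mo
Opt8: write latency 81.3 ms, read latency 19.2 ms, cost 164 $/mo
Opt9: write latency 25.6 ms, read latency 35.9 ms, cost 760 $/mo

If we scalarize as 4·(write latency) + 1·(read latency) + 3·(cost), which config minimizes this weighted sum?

Opt8

Opt1: 4·93.5 + 1·44.7 + 3·1112 = 3754.7
Opt2: 4·98.1 + 1·20.8 + 3·290 = 1283.2
Opt3: 4·37.5 + 1·17.9 + 3·1711 = 5300.9
Opt4: 4·55.4 + 1·29.4 + 3·1478 = 4685.0
Opt5: 4·59.6 + 1·38.7 + 3·1171 = 3790.1
Opt6: 4·38.9 + 1·1.8 + 3·790 = 2527.4
Opt7: 4·73.6 + 1·49.5 + 3·1644 = 5275.9
Opt8: 4·81.3 + 1·19.2 + 3·164 = 836.4
Opt9: 4·25.6 + 1·35.9 + 3·760 = 2418.3
Lowest: Opt8 at 836.4.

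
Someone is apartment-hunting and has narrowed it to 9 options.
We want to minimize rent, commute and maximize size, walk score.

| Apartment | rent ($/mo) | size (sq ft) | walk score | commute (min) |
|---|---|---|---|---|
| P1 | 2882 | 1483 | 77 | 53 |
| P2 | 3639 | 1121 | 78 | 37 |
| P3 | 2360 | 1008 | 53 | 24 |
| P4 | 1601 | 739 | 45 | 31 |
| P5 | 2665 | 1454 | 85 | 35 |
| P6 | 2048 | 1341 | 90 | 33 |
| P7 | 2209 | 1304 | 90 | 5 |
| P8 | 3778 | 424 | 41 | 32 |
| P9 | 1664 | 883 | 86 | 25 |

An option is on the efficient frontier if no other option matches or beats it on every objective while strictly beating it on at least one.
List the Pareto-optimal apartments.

P1: not dominated (best size).
P2: dominated by P5 (rent 2665≤3639, size 1454≥1121, walk score 85≥78, commute 35≤37).
P3: dominated by P7 (rent 2209≤2360, size 1304≥1008, walk score 90≥53, commute 5≤24).
P4: not dominated (best rent).
P5: not dominated.
P6: not dominated.
P7: not dominated (best commute).
P8: dominated by P3 (rent 2360≤3778, size 1008≥424, walk score 53≥41, commute 24≤32).
P9: not dominated.

P1, P4, P5, P6, P7, P9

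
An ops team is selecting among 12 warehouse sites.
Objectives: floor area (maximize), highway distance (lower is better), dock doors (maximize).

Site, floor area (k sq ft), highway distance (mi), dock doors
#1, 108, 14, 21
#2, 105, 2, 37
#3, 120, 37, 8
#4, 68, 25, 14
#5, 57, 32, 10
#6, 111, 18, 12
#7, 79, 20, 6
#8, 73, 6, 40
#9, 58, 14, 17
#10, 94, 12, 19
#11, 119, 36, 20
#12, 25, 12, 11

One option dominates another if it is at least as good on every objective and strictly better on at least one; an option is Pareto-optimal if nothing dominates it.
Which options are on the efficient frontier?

#1, #2, #3, #6, #8, #11

#1: not dominated.
#2: not dominated (best highway distance).
#3: not dominated (best floor area).
#4: dominated by #1 (floor area 108≥68, highway distance 14≤25, dock doors 21≥14).
#5: dominated by #1 (floor area 108≥57, highway distance 14≤32, dock doors 21≥10).
#6: not dominated.
#7: dominated by #1 (floor area 108≥79, highway distance 14≤20, dock doors 21≥6).
#8: not dominated (best dock doors).
#9: dominated by #1 (floor area 108≥58, highway distance 14≤14, dock doors 21≥17).
#10: dominated by #2 (floor area 105≥94, highway distance 2≤12, dock doors 37≥19).
#11: not dominated.
#12: dominated by #2 (floor area 105≥25, highway distance 2≤12, dock doors 37≥11).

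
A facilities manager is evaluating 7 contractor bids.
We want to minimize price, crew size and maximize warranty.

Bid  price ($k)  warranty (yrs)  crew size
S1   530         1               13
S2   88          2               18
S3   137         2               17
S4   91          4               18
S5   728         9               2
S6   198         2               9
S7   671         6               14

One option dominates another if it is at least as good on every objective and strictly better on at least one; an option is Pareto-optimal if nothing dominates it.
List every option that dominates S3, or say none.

none

S1: worse on price (530 vs 137).
S2: worse on crew size (18 vs 17).
S4: worse on crew size (18 vs 17).
S5: worse on price (728 vs 137).
S6: worse on price (198 vs 137).
S7: worse on price (671 vs 137).
No option dominates S3.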